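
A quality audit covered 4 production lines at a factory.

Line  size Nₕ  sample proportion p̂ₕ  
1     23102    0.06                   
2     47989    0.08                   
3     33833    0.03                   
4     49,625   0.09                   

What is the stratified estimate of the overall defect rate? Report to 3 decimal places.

N = 23102 + 47989 + 33833 + 49625 = 154549.
Overall proportion = Σ (Nₕ/N)·p̂ₕ.
Σ Nₕp̂ₕ = 1386.12 + 3839.12 + 1014.99 + 4466.25 = 10706.48.
10706.48 / 154549 = 0.06928... → 0.069.

0.069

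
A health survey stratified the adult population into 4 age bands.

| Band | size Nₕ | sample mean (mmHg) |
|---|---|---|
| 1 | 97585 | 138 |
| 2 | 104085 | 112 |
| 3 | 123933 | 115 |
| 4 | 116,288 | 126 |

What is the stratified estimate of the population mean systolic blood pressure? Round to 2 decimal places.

x̄_st = (Σ Nₕx̄ₕ) / (Σ Nₕ) = (97585·138 + 104085·112 + 123933·115 + 116288·126) / 441891
= 54028833 / 441891 = 122.2673... → 122.27.

122.27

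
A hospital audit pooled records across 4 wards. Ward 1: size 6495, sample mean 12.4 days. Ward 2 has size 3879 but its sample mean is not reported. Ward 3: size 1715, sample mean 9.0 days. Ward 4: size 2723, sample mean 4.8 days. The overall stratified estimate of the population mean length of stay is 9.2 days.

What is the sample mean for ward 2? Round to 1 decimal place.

7.0

Σ Nₕx̄ₕ = N·μ, so 3879·x̄_2 = 14812·9.2 − (6495·12.4 + 1715·9.0 + 2723·4.8).
= 136270.4 − 109043.4 = 27227.
x̄_2 = 27227 / 3879 = 7.019... → 7.0.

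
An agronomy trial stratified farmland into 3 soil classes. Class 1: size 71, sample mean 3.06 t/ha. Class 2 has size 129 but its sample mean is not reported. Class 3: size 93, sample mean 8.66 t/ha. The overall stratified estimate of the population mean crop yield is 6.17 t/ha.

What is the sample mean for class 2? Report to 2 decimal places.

Σ Nₕx̄ₕ = N·μ, so 129·x̄_2 = 293·6.17 − (71·3.06 + 93·8.66).
= 1807.81 − 1022.64 = 785.17.
x̄_2 = 785.17 / 129 = 6.0866... → 6.09.

6.09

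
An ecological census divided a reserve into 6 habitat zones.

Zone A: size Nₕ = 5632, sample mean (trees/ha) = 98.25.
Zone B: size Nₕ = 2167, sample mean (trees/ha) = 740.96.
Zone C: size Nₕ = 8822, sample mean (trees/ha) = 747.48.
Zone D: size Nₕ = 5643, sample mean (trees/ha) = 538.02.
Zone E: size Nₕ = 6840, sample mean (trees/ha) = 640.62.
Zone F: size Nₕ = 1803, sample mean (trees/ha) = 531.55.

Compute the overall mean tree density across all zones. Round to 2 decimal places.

554.23

x̄_st = (Σ Nₕx̄ₕ) / (Σ Nₕ) = (5632·98.25 + 2167·740.96 + 8822·747.48 + 5643·538.02 + 6840·640.62 + 1803·531.55) / 30907
= 17129545.19 / 30907 = 554.2287... → 554.23.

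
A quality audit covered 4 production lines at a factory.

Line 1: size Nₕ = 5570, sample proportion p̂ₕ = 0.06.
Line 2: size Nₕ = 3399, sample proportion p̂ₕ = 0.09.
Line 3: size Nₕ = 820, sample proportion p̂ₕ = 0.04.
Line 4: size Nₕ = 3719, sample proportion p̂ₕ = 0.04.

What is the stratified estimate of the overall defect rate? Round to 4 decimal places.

0.0608

Wₕ = Nₕ/N with N = 13508: 0.4123, 0.2516, 0.0607, 0.2753.
p̂_st = 0.4123·0.06 + 0.2516·0.09 + 0.0607·0.04 + 0.2753·0.04 ≈ 0.060828... → 0.0608.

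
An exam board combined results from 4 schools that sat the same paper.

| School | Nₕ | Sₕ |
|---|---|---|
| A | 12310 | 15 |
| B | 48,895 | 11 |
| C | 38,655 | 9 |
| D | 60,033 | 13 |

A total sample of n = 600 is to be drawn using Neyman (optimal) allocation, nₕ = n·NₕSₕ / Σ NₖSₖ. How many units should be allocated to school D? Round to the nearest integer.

253

Σ NₕSₕ = 12310·15 + 48895·11 + 38655·9 + 60033·13 = 1850819.
Share for D: 780429/1850819 = 0.42167.
n_D = 600 × 0.42167 = 253.000... → 253.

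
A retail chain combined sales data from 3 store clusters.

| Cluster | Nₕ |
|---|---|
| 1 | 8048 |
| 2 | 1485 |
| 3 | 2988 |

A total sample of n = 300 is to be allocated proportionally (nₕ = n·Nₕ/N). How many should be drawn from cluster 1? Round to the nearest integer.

Share of cluster 1 = 8048/12521 = 0.64276.
Allocate 300 × 0.64276 = 192.828... → 193.

193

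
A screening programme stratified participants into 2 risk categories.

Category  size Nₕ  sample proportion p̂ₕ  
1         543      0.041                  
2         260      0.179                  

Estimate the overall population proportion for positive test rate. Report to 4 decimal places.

N = 543 + 260 = 803.
Overall proportion = Σ (Nₕ/N)·p̂ₕ.
Σ Nₕp̂ₕ = 22.263 + 46.54 = 68.803.
68.803 / 803 = 0.085682... → 0.0857.

0.0857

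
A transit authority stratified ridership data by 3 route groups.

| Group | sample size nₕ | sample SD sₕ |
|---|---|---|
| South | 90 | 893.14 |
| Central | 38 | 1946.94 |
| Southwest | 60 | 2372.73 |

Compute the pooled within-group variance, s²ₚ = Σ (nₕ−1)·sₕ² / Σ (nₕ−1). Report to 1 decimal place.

2937337.9

South: (90−1)·893.14² = 89·797699.0596 = 70995216.3044
Central: (38−1)·1946.94² = 37·3790575.3636 = 140251288.4532
Southwest: (60−1)·2372.73² = 59·5629847.6529 = 332161011.5211
Numerator = 543407516.2787; denominator = Σ(nₕ−1) = 185.
s²ₚ = 543407516.2787/185 = 2937337.926... → 2937337.9.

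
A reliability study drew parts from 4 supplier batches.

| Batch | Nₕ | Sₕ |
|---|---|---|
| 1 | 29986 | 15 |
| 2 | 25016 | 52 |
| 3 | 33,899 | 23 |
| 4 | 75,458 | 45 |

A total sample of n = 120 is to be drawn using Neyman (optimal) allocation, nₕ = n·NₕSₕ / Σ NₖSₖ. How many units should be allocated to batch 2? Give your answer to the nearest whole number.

1: NₕSₕ = 29986·15 = 449790
2: NₕSₕ = 25016·52 = 1300832
3: NₕSₕ = 33899·23 = 779677
4: NₕSₕ = 75458·45 = 3395610
Σ NₕSₕ = 5925909.
n_2 = 120·1300832/5925909 = 26.342... → 26.

26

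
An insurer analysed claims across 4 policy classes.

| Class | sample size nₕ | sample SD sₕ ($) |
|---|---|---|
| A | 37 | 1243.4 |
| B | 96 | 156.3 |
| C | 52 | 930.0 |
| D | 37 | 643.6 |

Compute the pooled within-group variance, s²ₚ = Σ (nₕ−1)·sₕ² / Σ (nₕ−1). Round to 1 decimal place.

Degrees of freedom: 36 + 95 + 51 + 36 = 218.
Σ(nₕ−1)sₕ² = 36·1546043.56 + 95·24429.69 + 51·864900 + 36·414220.96 = 117000243.27.
s²ₚ = 117000243.27 / 218 = 536698.364... → 536698.4.

536698.4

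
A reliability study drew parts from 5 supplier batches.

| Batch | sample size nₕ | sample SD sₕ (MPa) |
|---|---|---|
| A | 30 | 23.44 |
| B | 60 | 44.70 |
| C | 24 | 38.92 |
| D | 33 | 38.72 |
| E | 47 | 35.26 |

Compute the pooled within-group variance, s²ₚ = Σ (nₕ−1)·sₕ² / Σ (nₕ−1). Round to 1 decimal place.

1448.8

Degrees of freedom: 29 + 59 + 23 + 32 + 46 = 189.
Σ(nₕ−1)sₕ² = 29·549.4336 + 59·1998.09 + 23·1514.7664 + 32·1499.2384 + 46·1243.2676 = 273826.45.
s²ₚ = 273826.45 / 189 = 1448.817... → 1448.8.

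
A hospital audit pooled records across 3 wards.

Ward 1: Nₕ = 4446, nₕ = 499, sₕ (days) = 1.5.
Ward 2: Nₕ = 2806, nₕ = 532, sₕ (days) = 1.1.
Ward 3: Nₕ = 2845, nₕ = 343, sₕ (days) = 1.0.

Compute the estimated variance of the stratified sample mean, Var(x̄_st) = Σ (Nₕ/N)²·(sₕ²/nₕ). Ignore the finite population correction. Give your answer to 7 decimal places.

N = 10097; Wₕ = Nₕ/N.
ward 1: (4446/10097)²·1.5²/499 = 0.0008742511
ward 2: (2806/10097)²·1.1²/532 = 0.0001756566
ward 3: (2845/10097)²·1.0²/343 = 0.0002314652
Sum = 0.0012813728 → 0.0012814.

0.0012814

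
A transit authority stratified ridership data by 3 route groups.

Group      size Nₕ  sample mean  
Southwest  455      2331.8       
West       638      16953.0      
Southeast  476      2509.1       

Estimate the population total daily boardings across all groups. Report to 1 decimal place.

Population total = Σ Nₕ·x̄ₕ (each stratum's size times its mean).
455·2331.8 + 638·16953.0 + 476·2509.1 = 1060969 + 10816014 + 1194331.6 = 13071314.6.

13071314.6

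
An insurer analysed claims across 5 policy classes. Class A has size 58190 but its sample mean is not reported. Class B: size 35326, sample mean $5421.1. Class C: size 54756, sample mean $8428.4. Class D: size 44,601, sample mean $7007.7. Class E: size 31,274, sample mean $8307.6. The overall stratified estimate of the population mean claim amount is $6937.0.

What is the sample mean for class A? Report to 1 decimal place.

5663.1

Σ Nₕx̄ₕ = N·μ, so 58190·x̄_A = 224147·6937.0 − (35326·5421.1 + 54756·8428.4 + 44601·7007.7 + 31274·8307.6).
= 1554907739 − 1225373559.1 = 329534179.9.
x̄_A = 329534179.9 / 58190 = 5663.072... → 5663.1.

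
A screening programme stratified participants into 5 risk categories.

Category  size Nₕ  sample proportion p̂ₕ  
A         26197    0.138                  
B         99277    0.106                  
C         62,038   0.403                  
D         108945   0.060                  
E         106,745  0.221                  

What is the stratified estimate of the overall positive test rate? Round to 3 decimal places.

0.172

Wₕ = Nₕ/N with N = 403202: 0.0650, 0.2462, 0.1539, 0.2702, 0.2647.
p̂_st = 0.0650·0.138 + 0.2462·0.106 + 0.1539·0.403 + 0.2702·0.060 + 0.2647·0.221 ≈ 0.17179... → 0.172.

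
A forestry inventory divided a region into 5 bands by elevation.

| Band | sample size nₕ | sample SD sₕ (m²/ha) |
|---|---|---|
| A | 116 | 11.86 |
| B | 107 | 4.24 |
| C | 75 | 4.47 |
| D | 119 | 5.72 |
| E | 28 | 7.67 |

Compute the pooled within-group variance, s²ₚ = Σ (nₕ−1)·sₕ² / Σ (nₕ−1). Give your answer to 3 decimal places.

56.839

Degrees of freedom: 115 + 106 + 74 + 118 + 27 = 440.
Σ(nₕ−1)sₕ² = 115·140.6596 + 106·17.9776 + 74·19.9809 + 118·32.7184 + 27·58.8289 = 25009.2177.
s²ₚ = 25009.2177 / 440 = 56.83913... → 56.839.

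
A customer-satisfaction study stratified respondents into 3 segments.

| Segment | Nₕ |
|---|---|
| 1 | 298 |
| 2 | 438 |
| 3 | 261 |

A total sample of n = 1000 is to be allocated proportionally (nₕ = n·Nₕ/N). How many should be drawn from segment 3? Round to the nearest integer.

Share of segment 3 = 261/997 = 0.26179.
Allocate 1000 × 0.26179 = 261.785... → 262.

262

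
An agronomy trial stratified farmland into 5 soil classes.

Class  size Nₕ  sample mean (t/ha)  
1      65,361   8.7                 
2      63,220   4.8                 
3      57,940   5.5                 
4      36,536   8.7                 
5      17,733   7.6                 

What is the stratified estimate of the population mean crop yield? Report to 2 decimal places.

N = 65361 + 63220 + 57940 + 36536 + 17733 = 240790.
The stratified mean weights each stratum mean by its population share Nₕ/N.
Σ Nₕx̄ₕ = 65361·8.7 + 63220·4.8 + 57940·5.5 + 36536·8.7 + 17733·7.6 = 568640.7 + 303456 + 318670 + 317863.2 + 134770.8 = 1643400.7.
Divide by N: 1643400.7 / 240790 = 6.8250... → 6.83.

6.83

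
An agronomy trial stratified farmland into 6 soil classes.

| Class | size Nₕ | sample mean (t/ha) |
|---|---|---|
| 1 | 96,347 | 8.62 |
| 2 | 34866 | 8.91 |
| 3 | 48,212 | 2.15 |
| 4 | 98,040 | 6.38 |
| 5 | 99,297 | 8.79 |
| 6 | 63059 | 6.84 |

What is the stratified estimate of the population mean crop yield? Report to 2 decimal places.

7.22

N = 96347 + 34866 + 48212 + 98040 + 99297 + 63059 = 439821.
The stratified mean weights each stratum mean by its population share Nₕ/N.
Σ Nₕx̄ₕ = 96347·8.62 + 34866·8.91 + 48212·2.15 + 98040·6.38 + 99297·8.79 + 63059·6.84 = 830511.14 + 310656.06 + 103655.8 + 625495.2 + 872820.63 + 431323.56 = 3174462.39.
Divide by N: 3174462.39 / 439821 = 7.2176... → 7.22.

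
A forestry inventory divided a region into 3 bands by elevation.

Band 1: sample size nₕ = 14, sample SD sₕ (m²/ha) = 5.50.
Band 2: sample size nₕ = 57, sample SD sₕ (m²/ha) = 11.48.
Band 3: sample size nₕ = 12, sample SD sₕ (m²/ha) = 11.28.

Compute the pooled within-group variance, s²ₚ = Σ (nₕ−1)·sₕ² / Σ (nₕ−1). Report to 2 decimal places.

114.66

Degrees of freedom: 13 + 56 + 11 = 80.
Σ(nₕ−1)sₕ² = 13·30.25 + 56·131.7904 + 11·127.2384 = 9173.1348.
s²ₚ = 9173.1348 / 80 = 114.6642... → 114.66.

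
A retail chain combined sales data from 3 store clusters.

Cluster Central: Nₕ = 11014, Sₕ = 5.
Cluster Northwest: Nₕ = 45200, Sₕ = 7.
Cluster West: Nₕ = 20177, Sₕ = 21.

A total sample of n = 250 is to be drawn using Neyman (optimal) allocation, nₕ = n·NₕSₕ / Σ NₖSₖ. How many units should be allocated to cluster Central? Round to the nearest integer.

17

Σ NₕSₕ = 11014·5 + 45200·7 + 20177·21 = 795187.
Share for Central: 55070/795187 = 0.06925.
n_Central = 250 × 0.06925 = 17.314... → 17.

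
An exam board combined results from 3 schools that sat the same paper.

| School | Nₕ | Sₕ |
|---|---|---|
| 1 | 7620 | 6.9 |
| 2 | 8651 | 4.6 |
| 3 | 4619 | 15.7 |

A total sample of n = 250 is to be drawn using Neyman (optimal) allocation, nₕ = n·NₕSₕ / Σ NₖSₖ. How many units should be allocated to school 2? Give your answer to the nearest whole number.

60

Σ NₕSₕ = 7620·6.9 + 8651·4.6 + 4619·15.7 = 164890.9.
Share for 2: 39794.6/164890.9 = 0.24134.
n_2 = 250 × 0.24134 = 60.335... → 60.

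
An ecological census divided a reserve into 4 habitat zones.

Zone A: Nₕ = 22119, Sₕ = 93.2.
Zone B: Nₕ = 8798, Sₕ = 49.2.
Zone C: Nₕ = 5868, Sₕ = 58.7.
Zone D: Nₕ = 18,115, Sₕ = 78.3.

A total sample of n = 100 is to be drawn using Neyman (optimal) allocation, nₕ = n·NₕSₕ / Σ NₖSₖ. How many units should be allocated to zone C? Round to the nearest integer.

A: NₕSₕ = 22119·93.2 = 2061490.8
B: NₕSₕ = 8798·49.2 = 432861.6
C: NₕSₕ = 5868·58.7 = 344451.6
D: NₕSₕ = 18115·78.3 = 1418404.5
Σ NₕSₕ = 4257208.5.
n_C = 100·344451.6/4257208.5 = 8.091... → 8.

8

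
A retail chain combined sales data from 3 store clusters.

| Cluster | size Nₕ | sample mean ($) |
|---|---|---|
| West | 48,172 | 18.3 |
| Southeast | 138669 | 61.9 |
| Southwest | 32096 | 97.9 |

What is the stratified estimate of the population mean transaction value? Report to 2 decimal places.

57.58

N = 218937; weights Wₕ = Nₕ/N = (0.2200, 0.6334, 0.1466).
x̄_st = Σ Wₕ·x̄ₕ = 0.2200·18.3 + 0.6334·61.9 + 0.1466·97.9 ≈ 57.5844...
→ 57.58.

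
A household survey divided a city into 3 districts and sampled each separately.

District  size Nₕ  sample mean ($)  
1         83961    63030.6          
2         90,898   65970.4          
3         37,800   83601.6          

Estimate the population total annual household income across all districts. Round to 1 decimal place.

1: 83961·63030.6 = 5292112206.6
2: 90898·65970.4 = 5996577419.2
3: 37800·83601.6 = 3160140480
τ̂ = Σ Nₕx̄ₕ = 14448830105.8.

14448830105.8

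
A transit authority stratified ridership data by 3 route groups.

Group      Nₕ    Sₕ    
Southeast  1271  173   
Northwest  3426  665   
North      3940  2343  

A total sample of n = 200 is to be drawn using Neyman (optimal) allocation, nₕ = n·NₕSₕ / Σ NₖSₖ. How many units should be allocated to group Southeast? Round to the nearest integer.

4

Σ NₕSₕ = 1271·173 + 3426·665 + 3940·2343 = 11729593.
Share for Southeast: 219883/11729593 = 0.01875.
n_Southeast = 200 × 0.01875 = 3.749... → 4.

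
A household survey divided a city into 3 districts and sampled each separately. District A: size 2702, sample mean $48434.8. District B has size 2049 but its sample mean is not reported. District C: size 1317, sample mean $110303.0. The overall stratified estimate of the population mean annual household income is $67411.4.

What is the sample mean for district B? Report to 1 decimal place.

64867.0

Σ Nₕx̄ₕ = N·μ, so 2049·x̄_B = 6068·67411.4 − (2702·48434.8 + 1317·110303.0).
= 409052375.2 − 276139880.6 = 132912494.6.
x̄_B = 132912494.6 / 2049 = 64867.006... → 64867.0.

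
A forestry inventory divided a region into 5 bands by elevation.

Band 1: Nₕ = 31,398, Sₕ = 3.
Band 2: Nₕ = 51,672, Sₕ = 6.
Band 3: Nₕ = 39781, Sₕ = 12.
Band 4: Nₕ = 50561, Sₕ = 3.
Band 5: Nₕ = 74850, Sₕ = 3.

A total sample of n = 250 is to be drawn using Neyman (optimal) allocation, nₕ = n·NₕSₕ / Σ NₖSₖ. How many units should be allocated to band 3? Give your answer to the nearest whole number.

Σ NₕSₕ = 31398·3 + 51672·6 + 39781·12 + 50561·3 + 74850·3 = 1257831.
Share for 3: 477372/1257831 = 0.37952.
n_3 = 250 × 0.37952 = 94.880... → 95.

95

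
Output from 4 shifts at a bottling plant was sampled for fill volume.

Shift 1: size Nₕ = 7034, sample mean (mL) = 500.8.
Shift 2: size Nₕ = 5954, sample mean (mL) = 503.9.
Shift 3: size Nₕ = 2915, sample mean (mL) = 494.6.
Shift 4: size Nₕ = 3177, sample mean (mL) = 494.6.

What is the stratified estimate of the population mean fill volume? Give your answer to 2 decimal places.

N = 7034 + 5954 + 2915 + 3177 = 19080.
The stratified mean weights each stratum mean by its population share Nₕ/N.
Σ Nₕx̄ₕ = 7034·500.8 + 5954·503.9 + 2915·494.6 + 3177·494.6 = 3522627.2 + 3000220.6 + 1441759 + 1571344.2 = 9535951.
Divide by N: 9535951 / 19080 = 499.7878... → 499.79.

499.79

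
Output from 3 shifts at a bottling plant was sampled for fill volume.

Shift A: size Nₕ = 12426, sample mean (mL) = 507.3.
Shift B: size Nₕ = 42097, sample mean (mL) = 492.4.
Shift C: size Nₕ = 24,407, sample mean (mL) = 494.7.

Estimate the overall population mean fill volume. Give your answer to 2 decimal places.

495.46

N = 12426 + 42097 + 24407 = 78930.
Weight each subgroup mean by Nₕ/N and sum.
Σ Nₕx̄ₕ = 12426·507.3 + 42097·492.4 + 24407·494.7 = 6303709.8 + 20728562.8 + 12074142.9 = 39106415.5.
Divide by N: 39106415.5 / 78930 = 495.4569... → 495.46.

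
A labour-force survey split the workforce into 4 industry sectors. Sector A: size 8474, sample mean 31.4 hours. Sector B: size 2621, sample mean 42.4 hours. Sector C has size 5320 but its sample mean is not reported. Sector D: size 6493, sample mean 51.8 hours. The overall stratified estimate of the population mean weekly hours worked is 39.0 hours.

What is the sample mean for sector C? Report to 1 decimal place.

33.8

Σ Nₕx̄ₕ = N·μ, so 5320·x̄_C = 22908·39.0 − (8474·31.4 + 2621·42.4 + 6493·51.8).
= 893412 − 713551.4 = 179860.6.
x̄_C = 179860.6 / 5320 = 33.808... → 33.8.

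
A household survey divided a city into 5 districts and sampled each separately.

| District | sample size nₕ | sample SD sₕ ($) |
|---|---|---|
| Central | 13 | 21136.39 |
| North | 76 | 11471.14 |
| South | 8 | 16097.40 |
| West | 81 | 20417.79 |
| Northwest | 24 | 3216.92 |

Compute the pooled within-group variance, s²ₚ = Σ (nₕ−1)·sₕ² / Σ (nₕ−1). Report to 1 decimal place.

Degrees of freedom: 12 + 75 + 7 + 80 + 23 = 197.
Σ(nₕ−1)sₕ² = 12·446746982.2321 + 75·131587052.8996 + 7·259126286.76 + 80·416886148.4841 + 23·10348574.2864 = 50632785848.8904.
s²ₚ = 50632785848.8904 / 197 = 257019217.507... → 257019217.5.

257019217.5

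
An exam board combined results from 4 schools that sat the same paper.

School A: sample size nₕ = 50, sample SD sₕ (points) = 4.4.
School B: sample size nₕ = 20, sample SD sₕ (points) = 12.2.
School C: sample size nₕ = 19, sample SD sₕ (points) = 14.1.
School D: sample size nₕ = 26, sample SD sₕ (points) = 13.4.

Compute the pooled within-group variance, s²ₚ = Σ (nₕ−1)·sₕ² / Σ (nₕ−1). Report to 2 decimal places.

106.70

A: (50−1)·4.4² = 49·19.36 = 948.64
B: (20−1)·12.2² = 19·148.84 = 2827.96
C: (19−1)·14.1² = 18·198.81 = 3578.58
D: (26−1)·13.4² = 25·179.56 = 4489
Numerator = 11844.18; denominator = Σ(nₕ−1) = 111.
s²ₚ = 11844.18/111 = 106.7043... → 106.70.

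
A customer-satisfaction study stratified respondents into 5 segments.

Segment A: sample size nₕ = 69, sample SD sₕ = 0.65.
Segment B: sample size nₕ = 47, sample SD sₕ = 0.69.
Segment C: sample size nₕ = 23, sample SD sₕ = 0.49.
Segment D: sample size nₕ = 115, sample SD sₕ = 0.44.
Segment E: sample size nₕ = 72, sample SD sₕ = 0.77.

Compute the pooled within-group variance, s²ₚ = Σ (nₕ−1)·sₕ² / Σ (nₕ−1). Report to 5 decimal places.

0.37408

Degrees of freedom: 68 + 46 + 22 + 114 + 71 = 321.
Σ(nₕ−1)sₕ² = 68·0.4225 + 46·0.4761 + 22·0.2401 + 114·0.1936 + 71·0.5929 = 120.0791.
s²ₚ = 120.0791 / 321 = 0.3740782... → 0.37408.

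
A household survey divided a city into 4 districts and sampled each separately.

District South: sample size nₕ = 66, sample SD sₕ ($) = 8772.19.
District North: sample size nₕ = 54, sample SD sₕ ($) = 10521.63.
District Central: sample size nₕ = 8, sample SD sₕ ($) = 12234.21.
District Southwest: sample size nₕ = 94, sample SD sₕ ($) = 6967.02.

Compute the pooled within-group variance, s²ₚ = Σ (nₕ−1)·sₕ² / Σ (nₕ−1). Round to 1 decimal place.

75371913.2

Degrees of freedom: 65 + 53 + 7 + 93 = 218.
Σ(nₕ−1)sₕ² = 65·76951317.3961 + 53·110704697.8569 + 7·149675894.3241 + 93·48539367.6804 = 16431077071.7081.
s²ₚ = 16431077071.7081 / 218 = 75371913.173... → 75371913.2.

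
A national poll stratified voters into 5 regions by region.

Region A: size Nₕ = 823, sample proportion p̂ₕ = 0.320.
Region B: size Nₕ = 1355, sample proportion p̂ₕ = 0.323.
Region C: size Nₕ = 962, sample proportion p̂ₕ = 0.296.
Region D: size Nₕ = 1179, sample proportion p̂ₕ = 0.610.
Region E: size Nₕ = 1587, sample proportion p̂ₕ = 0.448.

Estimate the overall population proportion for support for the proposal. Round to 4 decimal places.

0.4091

Wₕ = Nₕ/N with N = 5906: 0.1393, 0.2294, 0.1629, 0.1996, 0.2687.
p̂_st = 0.1393·0.320 + 0.2294·0.323 + 0.1629·0.296 + 0.1996·0.610 + 0.2687·0.448 ≈ 0.409066... → 0.4091.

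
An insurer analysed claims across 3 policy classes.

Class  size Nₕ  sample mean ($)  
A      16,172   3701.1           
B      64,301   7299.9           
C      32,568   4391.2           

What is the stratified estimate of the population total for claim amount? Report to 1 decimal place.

672257660.7

Population total = Σ Nₕ·x̄ₕ (each stratum's size times its mean).
16172·3701.1 + 64301·7299.9 + 32568·4391.2 = 59854189.2 + 469390869.9 + 143012601.6 = 672257660.7.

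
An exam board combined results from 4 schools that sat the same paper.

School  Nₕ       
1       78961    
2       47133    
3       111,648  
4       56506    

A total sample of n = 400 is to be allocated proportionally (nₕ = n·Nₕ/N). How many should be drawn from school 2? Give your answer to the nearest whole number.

Share of school 2 = 47133/294248 = 0.16018.
Allocate 400 × 0.16018 = 64.072... → 64.

64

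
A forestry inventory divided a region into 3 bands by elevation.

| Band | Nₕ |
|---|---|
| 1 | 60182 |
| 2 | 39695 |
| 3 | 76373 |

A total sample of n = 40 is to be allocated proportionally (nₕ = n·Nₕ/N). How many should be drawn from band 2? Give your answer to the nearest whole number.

Share of band 2 = 39695/176250 = 0.22522.
Allocate 40 × 0.22522 = 9.009... → 9.

9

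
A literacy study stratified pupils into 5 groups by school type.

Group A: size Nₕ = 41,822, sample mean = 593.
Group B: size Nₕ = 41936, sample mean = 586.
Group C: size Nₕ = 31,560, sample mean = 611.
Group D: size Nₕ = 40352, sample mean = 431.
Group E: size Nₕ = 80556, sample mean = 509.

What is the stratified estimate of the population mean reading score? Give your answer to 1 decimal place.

537.8

N = 41822 + 41936 + 31560 + 40352 + 80556 = 236226.
The stratified mean weights each stratum mean by its population share Nₕ/N.
Σ Nₕx̄ₕ = 41822·593 + 41936·586 + 31560·611 + 40352·431 + 80556·509 = 24800446 + 24574496 + 19283160 + 17391712 + 41003004 = 127052818.
Divide by N: 127052818 / 236226 = 537.844... → 537.8.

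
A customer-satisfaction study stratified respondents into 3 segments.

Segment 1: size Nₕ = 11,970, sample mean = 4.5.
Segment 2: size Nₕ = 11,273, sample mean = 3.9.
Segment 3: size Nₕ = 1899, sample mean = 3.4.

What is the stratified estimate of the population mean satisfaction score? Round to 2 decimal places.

N = 11970 + 11273 + 1899 = 25142.
Overall mean = Σ (Nₕ/N)·x̄ₕ — weight by population share, not a simple average.
Σ Nₕx̄ₕ = 11970·4.5 + 11273·3.9 + 1899·3.4 = 53865 + 43964.7 + 6456.6 = 104286.3.
Divide by N: 104286.3 / 25142 = 4.1479... → 4.15.

4.15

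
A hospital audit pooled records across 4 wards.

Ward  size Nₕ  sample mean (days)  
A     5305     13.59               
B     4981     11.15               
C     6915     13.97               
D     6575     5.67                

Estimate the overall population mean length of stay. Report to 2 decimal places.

x̄_st = (Σ Nₕx̄ₕ) / (Σ Nₕ) = (5305·13.59 + 4981·11.15 + 6915·13.97 + 6575·5.67) / 23776
= 261515.9 / 23776 = 10.9992... → 11.00.

11.00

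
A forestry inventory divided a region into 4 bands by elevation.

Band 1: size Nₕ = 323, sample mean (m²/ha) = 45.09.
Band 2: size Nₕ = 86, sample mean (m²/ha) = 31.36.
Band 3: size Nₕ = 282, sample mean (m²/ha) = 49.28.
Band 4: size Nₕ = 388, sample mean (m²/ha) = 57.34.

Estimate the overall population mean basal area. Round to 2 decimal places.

49.50

x̄_st = (Σ Nₕx̄ₕ) / (Σ Nₕ) = (323·45.09 + 86·31.36 + 282·49.28 + 388·57.34) / 1079
= 53405.91 / 1079 = 49.4957... → 49.50.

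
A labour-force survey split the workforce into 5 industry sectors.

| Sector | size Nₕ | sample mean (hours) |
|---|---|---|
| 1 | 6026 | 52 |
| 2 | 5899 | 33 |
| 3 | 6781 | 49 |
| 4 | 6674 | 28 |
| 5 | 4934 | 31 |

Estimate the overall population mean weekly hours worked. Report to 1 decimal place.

x̄_st = (Σ Nₕx̄ₕ) / (Σ Nₕ) = (6026·52 + 5899·33 + 6781·49 + 6674·28 + 4934·31) / 30314
= 1180114 / 30314 = 38.930... → 38.9.

38.9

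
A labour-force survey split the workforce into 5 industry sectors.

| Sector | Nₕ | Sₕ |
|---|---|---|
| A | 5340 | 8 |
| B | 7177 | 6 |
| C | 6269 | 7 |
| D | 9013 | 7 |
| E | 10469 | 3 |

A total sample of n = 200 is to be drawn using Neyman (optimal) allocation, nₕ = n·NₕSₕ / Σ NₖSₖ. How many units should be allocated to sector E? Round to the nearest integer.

Σ NₕSₕ = 5340·8 + 7177·6 + 6269·7 + 9013·7 + 10469·3 = 224163.
Share for E: 31407/224163 = 0.14011.
n_E = 200 × 0.14011 = 28.022... → 28.

28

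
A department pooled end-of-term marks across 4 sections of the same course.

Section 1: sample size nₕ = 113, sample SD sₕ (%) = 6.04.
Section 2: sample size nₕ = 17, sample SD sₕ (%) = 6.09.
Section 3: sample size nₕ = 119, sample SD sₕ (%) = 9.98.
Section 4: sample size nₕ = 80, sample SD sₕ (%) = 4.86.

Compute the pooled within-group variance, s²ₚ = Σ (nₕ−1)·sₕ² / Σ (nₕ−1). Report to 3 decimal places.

1: (113−1)·6.04² = 112·36.4816 = 4085.9392
2: (17−1)·6.09² = 16·37.0881 = 593.4096
3: (119−1)·9.98² = 118·99.6004 = 11752.8472
4: (80−1)·4.86² = 79·23.6196 = 1865.9484
Numerator = 18298.1444; denominator = Σ(nₕ−1) = 325.
s²ₚ = 18298.1444/325 = 56.30198... → 56.302.

56.302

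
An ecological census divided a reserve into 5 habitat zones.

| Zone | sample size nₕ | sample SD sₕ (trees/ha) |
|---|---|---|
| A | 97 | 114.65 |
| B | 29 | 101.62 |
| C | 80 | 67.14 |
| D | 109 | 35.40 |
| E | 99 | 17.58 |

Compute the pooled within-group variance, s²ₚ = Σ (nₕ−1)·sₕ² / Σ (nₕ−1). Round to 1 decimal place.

A: (97−1)·114.65² = 96·13144.6225 = 1261883.76
B: (29−1)·101.62² = 28·10326.6244 = 289145.4832
C: (80−1)·67.14² = 79·4507.7796 = 356114.5884
D: (109−1)·35.40² = 108·1253.16 = 135341.28
E: (99−1)·17.58² = 98·309.0564 = 30287.5272
Numerator = 2072772.6388; denominator = Σ(nₕ−1) = 409.
s²ₚ = 2072772.6388/409 = 5067.904... → 5067.9.

5067.9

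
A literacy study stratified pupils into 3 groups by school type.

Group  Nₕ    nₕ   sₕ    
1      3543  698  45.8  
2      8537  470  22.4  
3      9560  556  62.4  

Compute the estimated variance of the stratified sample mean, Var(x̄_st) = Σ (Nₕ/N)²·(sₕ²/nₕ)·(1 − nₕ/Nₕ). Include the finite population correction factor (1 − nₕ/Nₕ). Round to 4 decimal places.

1.5090

N = 21640. Term for each stratum: Wₕ²sₕ²/nₕ·(1−nₕ/Nₕ).
Var(x̄_st) = 0.0646866 + 0.1570005 + 1.2872807 = 1.5089678 → 1.5090.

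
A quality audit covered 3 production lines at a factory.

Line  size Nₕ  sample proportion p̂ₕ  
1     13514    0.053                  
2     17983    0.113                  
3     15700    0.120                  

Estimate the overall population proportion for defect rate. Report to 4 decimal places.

Wₕ = Nₕ/N with N = 47197: 0.2863, 0.3810, 0.3326.
p̂_st = 0.2863·0.053 + 0.3810·0.113 + 0.3326·0.120 ≈ 0.098149... → 0.0981.

0.0981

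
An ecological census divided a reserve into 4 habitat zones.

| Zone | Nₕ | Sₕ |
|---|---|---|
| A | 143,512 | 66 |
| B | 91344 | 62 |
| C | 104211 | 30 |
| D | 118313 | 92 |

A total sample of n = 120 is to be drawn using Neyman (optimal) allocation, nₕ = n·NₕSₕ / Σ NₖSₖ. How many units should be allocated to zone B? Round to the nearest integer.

A: NₕSₕ = 143512·66 = 9471792
B: NₕSₕ = 91344·62 = 5663328
C: NₕSₕ = 104211·30 = 3126330
D: NₕSₕ = 118313·92 = 10884796
Σ NₕSₕ = 29146246.
n_B = 120·5663328/29146246 = 23.317... → 23.

23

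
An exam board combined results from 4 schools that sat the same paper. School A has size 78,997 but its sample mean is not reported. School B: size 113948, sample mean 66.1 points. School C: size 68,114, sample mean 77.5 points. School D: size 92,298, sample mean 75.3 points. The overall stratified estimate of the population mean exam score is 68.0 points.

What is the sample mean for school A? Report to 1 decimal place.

54.0

Σ Nₕx̄ₕ = N·μ, so 78997·x̄_A = 353357·68.0 − (113948·66.1 + 68114·77.5 + 92298·75.3).
= 24028276 − 19760837.2 = 4267438.8.
x̄_A = 4267438.8 / 78997 = 54.020... → 54.0.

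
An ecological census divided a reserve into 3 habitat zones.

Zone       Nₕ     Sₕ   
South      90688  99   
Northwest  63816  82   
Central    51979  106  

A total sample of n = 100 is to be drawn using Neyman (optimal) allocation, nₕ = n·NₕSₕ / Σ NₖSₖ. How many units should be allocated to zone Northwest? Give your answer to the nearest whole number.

27

Σ NₕSₕ = 90688·99 + 63816·82 + 51979·106 = 19720798.
Share for Northwest: 5232912/19720798 = 0.26535.
n_Northwest = 100 × 0.26535 = 26.535... → 27.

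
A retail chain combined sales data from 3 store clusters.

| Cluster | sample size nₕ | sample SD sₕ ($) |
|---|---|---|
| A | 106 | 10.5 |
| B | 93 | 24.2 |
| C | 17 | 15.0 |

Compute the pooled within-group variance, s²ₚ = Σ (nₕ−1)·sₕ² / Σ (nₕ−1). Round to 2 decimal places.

324.20

Degrees of freedom: 105 + 92 + 16 = 213.
Σ(nₕ−1)sₕ² = 105·110.25 + 92·585.64 + 16·225 = 69055.13.
s²ₚ = 69055.13 / 213 = 324.2025... → 324.20.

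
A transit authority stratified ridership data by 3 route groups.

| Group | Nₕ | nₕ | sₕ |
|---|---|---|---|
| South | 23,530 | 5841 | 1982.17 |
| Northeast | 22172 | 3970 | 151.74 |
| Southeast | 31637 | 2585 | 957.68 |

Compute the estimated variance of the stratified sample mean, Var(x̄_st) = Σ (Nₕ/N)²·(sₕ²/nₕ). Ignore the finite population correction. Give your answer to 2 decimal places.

122.11

N = 77339. Term for each stratum: Wₕ²sₕ²/nₕ.
Var(x̄_st) = 62.26462 + 0.47667 + 59.37092 = 122.11221 → 122.11.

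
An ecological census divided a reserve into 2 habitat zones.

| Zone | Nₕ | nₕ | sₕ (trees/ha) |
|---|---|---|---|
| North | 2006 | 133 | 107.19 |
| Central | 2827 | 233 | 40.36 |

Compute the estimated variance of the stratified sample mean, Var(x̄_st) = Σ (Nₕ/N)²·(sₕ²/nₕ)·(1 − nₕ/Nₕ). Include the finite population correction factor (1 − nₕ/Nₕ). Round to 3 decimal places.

16.091

N = 4833. Term for each stratum: Wₕ²sₕ²/nₕ·(1−nₕ/Nₕ).
Var(x̄_st) = 13.896071 + 2.194869 = 16.090940 → 16.091.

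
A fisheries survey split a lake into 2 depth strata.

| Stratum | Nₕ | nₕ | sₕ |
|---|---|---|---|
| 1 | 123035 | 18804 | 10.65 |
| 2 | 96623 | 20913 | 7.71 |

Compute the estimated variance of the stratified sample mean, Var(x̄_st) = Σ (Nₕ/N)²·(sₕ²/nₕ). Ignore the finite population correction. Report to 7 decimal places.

N = 219658. Term for each stratum: Wₕ²sₕ²/nₕ.
Var(x̄_st) = 0.0018923971 + 0.0005499958 = 0.0024423929 → 0.0024424.

0.0024424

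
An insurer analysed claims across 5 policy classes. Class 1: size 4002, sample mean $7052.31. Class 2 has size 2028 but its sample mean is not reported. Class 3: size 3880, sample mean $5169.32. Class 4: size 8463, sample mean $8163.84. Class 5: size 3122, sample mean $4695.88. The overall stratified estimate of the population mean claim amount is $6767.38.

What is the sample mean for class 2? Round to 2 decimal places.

6623.97

N = 4002 + 2028 + 3880 + 8463 + 3122 = 21495.
Overall total = μ·N = 6767.38·21495 = 145464833.1.
Subtract the known strata: 4002·7052.31 + 3880·5169.32 + 8463·8163.84 + 3122·4695.88 = 132031421.5.
Remaining total for class 2: 145464833.1 − 132031421.5 = 13433411.6.
Divide by its size: 13433411.6 / 2028 = 6623.9702... → 6623.97.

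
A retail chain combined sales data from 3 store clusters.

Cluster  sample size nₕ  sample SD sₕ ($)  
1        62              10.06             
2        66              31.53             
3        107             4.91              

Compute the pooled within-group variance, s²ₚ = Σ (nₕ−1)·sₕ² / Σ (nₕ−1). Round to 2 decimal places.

316.16

Degrees of freedom: 61 + 65 + 106 = 232.
Σ(nₕ−1)sₕ² = 61·101.2036 + 65·994.1409 + 106·24.1081 = 73348.0367.
s²ₚ = 73348.0367 / 232 = 316.1553... → 316.16.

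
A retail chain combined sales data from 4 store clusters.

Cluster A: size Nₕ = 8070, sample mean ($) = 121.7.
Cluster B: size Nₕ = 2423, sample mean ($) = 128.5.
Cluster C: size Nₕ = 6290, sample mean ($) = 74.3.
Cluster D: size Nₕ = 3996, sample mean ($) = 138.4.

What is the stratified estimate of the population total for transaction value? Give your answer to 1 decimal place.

A: 8070·121.7 = 982119
B: 2423·128.5 = 311355.5
C: 6290·74.3 = 467347
D: 3996·138.4 = 553046.4
τ̂ = Σ Nₕx̄ₕ = 2313867.9.

2313867.9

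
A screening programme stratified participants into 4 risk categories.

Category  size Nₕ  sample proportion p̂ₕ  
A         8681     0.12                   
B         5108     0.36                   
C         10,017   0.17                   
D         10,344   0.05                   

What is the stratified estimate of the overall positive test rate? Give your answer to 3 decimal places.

Wₕ = Nₕ/N with N = 34150: 0.2542, 0.1496, 0.2933, 0.3029.
p̂_st = 0.2542·0.12 + 0.1496·0.36 + 0.2933·0.17 + 0.3029·0.05 ≈ 0.14936... → 0.149.

0.149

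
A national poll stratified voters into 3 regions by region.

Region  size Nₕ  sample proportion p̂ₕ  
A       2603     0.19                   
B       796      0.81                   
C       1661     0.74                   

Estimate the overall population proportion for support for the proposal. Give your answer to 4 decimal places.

Wₕ = Nₕ/N with N = 5060: 0.5144, 0.1573, 0.3283.
p̂_st = 0.5144·0.19 + 0.1573·0.81 + 0.3283·0.74 ≈ 0.468077... → 0.4681.

0.4681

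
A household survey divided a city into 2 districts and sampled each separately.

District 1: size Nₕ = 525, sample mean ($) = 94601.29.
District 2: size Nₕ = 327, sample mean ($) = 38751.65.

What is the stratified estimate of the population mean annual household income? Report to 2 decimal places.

N = 852; weights Wₕ = Nₕ/N = (0.6162, 0.3838).
x̄_st = Σ Wₕ·x̄ₕ = 0.6162·94601.29 + 0.3838·38751.65 ≈ 73166.0408...
→ 73166.04.

73166.04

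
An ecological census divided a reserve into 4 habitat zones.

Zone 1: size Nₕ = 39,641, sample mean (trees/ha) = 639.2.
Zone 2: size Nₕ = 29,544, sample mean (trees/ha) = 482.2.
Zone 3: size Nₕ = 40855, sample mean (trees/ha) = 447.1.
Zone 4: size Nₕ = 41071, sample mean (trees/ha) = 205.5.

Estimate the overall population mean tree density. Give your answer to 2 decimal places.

x̄_st = (Σ Nₕx̄ₕ) / (Σ Nₕ) = (39641·639.2 + 29544·482.2 + 40855·447.1 + 41071·205.5) / 151111
= 66291005 / 151111 = 438.6908... → 438.69.

438.69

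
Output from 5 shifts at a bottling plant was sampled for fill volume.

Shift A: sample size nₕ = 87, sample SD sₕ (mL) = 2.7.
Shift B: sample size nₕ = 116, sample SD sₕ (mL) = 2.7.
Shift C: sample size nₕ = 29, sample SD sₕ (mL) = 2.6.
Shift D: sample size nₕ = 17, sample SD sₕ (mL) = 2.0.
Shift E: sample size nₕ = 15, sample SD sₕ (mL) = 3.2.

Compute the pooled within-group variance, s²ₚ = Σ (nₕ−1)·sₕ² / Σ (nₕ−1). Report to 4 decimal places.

Degrees of freedom: 86 + 115 + 28 + 16 + 14 = 259.
Σ(nₕ−1)sₕ² = 86·7.29 + 115·7.29 + 28·6.76 + 16·4 + 14·10.24 = 1861.93.
s²ₚ = 1861.93 / 259 = 7.188919... → 7.1889.

7.1889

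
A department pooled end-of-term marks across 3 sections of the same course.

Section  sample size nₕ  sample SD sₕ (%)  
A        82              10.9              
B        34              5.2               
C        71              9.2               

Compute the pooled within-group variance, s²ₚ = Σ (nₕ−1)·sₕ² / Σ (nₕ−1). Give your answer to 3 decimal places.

89.352

A: (82−1)·10.9² = 81·118.81 = 9623.61
B: (34−1)·5.2² = 33·27.04 = 892.32
C: (71−1)·9.2² = 70·84.64 = 5924.8
Numerator = 16440.73; denominator = Σ(nₕ−1) = 184.
s²ₚ = 16440.73/184 = 89.35179... → 89.352.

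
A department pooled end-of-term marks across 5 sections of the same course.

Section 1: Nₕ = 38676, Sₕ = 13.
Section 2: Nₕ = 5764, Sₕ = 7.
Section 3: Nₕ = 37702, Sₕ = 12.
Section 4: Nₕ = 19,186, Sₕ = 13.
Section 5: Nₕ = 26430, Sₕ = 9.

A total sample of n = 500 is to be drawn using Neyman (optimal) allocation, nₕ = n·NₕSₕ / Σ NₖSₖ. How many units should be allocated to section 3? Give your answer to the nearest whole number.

153

Σ NₕSₕ = 38676·13 + 5764·7 + 37702·12 + 19186·13 + 26430·9 = 1482848.
Share for 3: 452424/1482848 = 0.30510.
n_3 = 500 × 0.30510 = 152.552... → 153.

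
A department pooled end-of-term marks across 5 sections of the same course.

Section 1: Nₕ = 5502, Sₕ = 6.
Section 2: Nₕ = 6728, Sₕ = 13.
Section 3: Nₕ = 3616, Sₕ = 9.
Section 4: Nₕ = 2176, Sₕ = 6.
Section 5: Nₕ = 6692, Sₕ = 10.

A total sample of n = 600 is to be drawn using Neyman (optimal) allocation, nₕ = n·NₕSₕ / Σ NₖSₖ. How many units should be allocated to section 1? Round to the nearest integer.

85

1: NₕSₕ = 5502·6 = 33012
2: NₕSₕ = 6728·13 = 87464
3: NₕSₕ = 3616·9 = 32544
4: NₕSₕ = 2176·6 = 13056
5: NₕSₕ = 6692·10 = 66920
Σ NₕSₕ = 232996.
n_1 = 600·33012/232996 = 85.011... → 85.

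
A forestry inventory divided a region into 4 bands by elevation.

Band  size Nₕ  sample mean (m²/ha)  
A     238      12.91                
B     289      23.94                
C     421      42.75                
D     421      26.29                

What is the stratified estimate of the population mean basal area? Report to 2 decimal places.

28.53

N = 1369; weights Wₕ = Nₕ/N = (0.1738, 0.2111, 0.3075, 0.3075).
x̄_st = Σ Wₕ·x̄ₕ = 0.1738·12.91 + 0.2111·23.94 + 0.3075·42.75 + 0.3075·26.29 ≈ 28.5296...
→ 28.53.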